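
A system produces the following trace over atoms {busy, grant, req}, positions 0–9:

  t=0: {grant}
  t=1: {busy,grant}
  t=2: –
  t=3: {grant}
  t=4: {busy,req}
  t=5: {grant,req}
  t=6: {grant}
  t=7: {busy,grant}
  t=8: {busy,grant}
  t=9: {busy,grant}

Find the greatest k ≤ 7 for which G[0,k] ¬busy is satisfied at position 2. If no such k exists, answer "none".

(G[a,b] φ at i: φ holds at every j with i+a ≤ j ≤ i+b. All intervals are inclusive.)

¬busy must hold from j=2 onward; find where it first fails.
  j=2: holds
  j=3: holds
  j=4: fails
Holds on [2,3], so largest k = 1.

1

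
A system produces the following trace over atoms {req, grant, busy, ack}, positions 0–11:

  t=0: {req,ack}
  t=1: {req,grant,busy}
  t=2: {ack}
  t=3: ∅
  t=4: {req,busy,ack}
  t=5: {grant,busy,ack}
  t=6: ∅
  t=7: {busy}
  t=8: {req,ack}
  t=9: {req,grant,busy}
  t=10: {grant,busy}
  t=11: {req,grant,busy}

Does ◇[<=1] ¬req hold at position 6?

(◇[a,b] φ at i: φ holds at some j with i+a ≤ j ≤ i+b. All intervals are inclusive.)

Check ¬req at each j in [6,7]:
  j=6: true
  j=7: true
Found at j=6 → formula holds.

Holds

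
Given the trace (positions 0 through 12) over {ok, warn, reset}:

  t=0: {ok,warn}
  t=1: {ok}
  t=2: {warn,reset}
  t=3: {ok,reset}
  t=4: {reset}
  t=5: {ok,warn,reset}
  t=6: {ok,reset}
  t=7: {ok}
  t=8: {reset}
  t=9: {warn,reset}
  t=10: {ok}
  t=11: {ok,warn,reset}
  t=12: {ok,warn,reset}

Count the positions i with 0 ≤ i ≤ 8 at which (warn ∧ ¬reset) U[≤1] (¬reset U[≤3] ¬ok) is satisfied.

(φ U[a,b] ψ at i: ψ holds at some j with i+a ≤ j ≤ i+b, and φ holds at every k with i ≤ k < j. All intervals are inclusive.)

Evaluate at each i in [0,8]:
  i=0: ✓ (rhs at j=0)
  i=1: ✓ (rhs at j=1)
  i=2: ✓ (rhs at j=2)
  i=3: ✗ (lhs fails at k=3 before rhs at j=4)
  i=4: ✓ (rhs at j=4)
  i=5: ✗ (no rhs in [5,6])
  i=6: ✗ (lhs fails at k=6 before rhs at j=7)
  i=7: ✓ (rhs at j=7)
  i=8: ✓ (rhs at j=8)
Positions where it holds: {0, 1, 2, 4, 7, 8} → 6.

6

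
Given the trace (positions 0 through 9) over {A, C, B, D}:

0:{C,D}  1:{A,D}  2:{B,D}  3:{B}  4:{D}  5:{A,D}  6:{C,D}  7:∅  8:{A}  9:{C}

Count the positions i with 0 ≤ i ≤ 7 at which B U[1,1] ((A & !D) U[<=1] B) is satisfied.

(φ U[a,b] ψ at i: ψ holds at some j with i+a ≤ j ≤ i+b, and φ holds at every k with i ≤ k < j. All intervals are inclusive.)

Evaluate at each i in [0,7]:
  i=0: ✗ (no rhs in [1,1])
  i=1: ✗ (lhs fails at k=1 before rhs at j=2)
  i=2: ✓ (rhs at j=3; lhs holds on [2,2])
  i=3: ✗ (no rhs in [4,4])
  i=4: ✗ (no rhs in [5,5])
  i=5: ✗ (no rhs in [6,6])
  i=6: ✗ (no rhs in [7,7])
  i=7: ✗ (no rhs in [8,8])
Positions where it holds: {2} → 1.

1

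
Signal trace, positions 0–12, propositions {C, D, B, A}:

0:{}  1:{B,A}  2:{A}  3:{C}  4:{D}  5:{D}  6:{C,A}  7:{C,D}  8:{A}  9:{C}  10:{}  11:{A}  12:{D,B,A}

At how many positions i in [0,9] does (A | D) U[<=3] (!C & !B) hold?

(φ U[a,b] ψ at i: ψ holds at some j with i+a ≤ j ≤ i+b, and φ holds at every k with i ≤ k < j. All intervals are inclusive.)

Evaluate at each i in [0,9]:
  i=0: ✓ (rhs at j=0)
  i=1: ✓ (rhs at j=2; lhs holds on [1,1])
  i=2: ✓ (rhs at j=2)
  i=3: ✗ (lhs fails at k=3 before rhs at j=4)
  i=4: ✓ (rhs at j=4)
  i=5: ✓ (rhs at j=5)
  i=6: ✓ (rhs at j=8; lhs holds on [6,7])
  i=7: ✓ (rhs at j=8; lhs holds on [7,7])
  i=8: ✓ (rhs at j=8)
  i=9: ✗ (lhs fails at k=9 before rhs at j=10)
Positions where it holds: {0, 1, 2, 4, 5, 6, 7, 8} → 8.

8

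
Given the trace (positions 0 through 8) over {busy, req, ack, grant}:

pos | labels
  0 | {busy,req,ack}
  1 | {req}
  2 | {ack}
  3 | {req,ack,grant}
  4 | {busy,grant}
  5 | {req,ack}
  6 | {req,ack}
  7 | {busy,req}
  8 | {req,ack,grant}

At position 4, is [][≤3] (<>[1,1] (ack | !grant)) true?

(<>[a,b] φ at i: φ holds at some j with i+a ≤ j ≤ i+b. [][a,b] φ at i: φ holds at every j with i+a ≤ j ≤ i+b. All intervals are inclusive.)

Holds

Check <>[1,1] (ack | !grant) at every j in [4,7]:
  j=4: holds (witness at 5)
  j=5: holds (witness at 6)
  j=6: holds (witness at 7)
  j=7: holds (witness at 8)
All positions satisfy it → formula holds.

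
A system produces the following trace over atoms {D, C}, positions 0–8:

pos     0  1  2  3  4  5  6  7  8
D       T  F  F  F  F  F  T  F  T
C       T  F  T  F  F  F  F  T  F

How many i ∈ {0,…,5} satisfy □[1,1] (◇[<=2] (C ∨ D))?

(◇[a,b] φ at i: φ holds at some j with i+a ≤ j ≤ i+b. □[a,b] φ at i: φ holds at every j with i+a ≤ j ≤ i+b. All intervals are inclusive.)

Evaluate at each i in [0,5]:
  i=0: ✓ (all of [1,1])
  i=1: ✓ (all of [2,2])
  i=2: ✗ (fails at j=3)
  i=3: ✓ (all of [4,4])
  i=4: ✓ (all of [5,5])
  i=5: ✓ (all of [6,6])
Positions where it holds: {0, 1, 3, 4, 5} → 5.

5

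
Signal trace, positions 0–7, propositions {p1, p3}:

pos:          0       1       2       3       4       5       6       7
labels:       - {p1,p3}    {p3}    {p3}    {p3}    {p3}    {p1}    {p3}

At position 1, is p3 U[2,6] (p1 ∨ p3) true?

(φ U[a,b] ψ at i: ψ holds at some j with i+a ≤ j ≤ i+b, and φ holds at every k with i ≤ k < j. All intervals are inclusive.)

True

Need some j in [3,7] with (p1 ∨ p3), and p3 at every k in [1,j-1].
  j=3: (p1 ∨ p3) holds; p3 holds at every k in [1,2] → satisfied.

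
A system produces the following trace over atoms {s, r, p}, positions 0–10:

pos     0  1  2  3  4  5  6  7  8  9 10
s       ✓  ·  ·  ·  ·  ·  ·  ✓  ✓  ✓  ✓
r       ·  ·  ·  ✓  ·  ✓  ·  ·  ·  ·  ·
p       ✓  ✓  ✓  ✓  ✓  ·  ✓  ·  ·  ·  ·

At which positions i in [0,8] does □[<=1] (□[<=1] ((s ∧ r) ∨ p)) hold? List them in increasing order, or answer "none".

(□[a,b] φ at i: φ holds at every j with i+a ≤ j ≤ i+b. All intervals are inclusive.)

Evaluate at each i in [0,8]:
  i=0: ✓ (all of [0,1])
  i=1: ✓ (all of [1,2])
  i=2: ✓ (all of [2,3])
  i=3: ✗ (fails at j=4)
  i=4: ✗ (fails at j=4)
  i=5: ✗ (fails at j=5)
  i=6: ✗ (fails at j=6)
  i=7: ✗ (fails at j=7)
  i=8: ✗ (fails at j=8)

0, 1, 2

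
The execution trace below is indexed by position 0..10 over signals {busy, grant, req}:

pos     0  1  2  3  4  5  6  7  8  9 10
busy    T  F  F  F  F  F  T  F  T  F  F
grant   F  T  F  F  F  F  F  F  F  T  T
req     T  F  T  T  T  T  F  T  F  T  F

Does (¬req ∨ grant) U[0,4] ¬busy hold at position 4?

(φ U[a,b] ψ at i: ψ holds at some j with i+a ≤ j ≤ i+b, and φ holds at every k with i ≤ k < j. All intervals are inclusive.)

Yes

Need some j in [4,8] with ¬busy, and (¬req ∨ grant) at every k in [4,j-1].
  j=4: ¬busy holds; no prefix to check → satisfied.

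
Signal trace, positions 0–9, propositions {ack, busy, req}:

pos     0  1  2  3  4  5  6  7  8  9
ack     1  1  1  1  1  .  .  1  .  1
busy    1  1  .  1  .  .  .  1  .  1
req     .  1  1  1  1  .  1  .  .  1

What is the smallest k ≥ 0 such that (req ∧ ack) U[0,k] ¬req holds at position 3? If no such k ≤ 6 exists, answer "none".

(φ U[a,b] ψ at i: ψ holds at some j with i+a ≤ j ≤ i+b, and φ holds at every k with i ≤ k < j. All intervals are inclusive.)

Need earliest j ≥ 3 with ¬req, and (req ∧ ack) at every k in [3,j-1].
  j=3: rhs fails.
  j=4: rhs fails.
  j=5: rhs holds; lhs holds on [3,4]. k = 2.

2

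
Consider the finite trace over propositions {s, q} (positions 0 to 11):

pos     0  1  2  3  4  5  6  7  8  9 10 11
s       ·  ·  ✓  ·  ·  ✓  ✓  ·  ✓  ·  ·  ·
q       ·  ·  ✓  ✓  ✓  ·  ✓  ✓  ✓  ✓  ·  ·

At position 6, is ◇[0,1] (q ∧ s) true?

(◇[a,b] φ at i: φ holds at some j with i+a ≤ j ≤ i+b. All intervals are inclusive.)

Check (q ∧ s) at each j in [6,7]:
  j=6: true
  j=7: false
Found at j=6 → formula holds.

Holds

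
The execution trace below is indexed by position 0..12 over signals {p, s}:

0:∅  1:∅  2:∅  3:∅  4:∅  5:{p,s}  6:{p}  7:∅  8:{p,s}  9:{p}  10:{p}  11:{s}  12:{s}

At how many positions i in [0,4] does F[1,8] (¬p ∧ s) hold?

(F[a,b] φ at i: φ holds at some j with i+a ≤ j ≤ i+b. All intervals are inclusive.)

2

Evaluate at each i in [0,4]:
  i=0: ✗ (none in [1,8])
  i=1: ✗ (none in [2,9])
  i=2: ✗ (none in [3,10])
  i=3: ✓ (witness j=11)
  i=4: ✓ (witness j=11)
Positions where it holds: {3, 4} → 2.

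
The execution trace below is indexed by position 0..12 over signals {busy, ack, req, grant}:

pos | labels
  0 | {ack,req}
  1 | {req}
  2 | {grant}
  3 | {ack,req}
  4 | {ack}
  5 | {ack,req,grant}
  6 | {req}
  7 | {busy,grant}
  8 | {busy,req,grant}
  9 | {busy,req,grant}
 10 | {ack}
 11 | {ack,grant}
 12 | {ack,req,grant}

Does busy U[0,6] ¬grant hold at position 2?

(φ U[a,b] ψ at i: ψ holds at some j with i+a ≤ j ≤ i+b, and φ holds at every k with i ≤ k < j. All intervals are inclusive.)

False

Need some j in [2,8] with ¬grant, and busy at every k in [2,j-1].
  j=2: ¬grant false.
  j=3: ¬grant holds, but busy fails at k=2 → not this j.
  j=4: ¬grant holds, but busy fails at k=2 → not this j.
  j=5: ¬grant false.
  j=6: ¬grant holds, but busy fails at k=2 → not this j.
  j=7: ¬grant false.
  j=8: ¬grant false.
No j in the window works → until fails.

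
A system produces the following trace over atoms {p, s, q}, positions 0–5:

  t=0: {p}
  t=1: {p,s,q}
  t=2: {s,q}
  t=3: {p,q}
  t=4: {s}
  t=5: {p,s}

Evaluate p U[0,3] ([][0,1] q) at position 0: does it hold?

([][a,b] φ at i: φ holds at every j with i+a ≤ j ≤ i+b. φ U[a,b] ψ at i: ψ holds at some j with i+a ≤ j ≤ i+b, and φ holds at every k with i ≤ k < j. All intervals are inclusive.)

Holds

Need some j in [0,3] with [][0,1] q, and p at every k in [0,j-1].
  j=0: [][0,1] q — fails at 0.
  j=1: [][0,1] q holds; p holds at every k in [0,0] → satisfied.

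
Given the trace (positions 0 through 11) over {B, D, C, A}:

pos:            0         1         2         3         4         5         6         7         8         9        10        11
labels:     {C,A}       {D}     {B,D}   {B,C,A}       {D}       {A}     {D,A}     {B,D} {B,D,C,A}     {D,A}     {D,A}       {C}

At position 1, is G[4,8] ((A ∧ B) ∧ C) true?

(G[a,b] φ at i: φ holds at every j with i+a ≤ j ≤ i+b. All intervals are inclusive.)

Does not hold

Check ((A ∧ B) ∧ C) at every j in [5,9]:
  j=5: false
  j=6: false
  j=7: false
  j=8: true
  j=9: false
Fails at j=5 → formula fails.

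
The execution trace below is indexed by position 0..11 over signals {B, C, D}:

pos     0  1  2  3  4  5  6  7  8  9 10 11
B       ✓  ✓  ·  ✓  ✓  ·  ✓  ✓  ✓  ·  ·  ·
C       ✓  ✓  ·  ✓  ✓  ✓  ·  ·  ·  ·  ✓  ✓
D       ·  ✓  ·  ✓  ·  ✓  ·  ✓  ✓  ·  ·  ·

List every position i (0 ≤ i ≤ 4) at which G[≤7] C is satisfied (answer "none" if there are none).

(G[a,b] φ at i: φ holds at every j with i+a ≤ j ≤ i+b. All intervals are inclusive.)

Evaluate at each i in [0,4]:
  i=0: ✗ (fails at j=2)
  i=1: ✗ (fails at j=2)
  i=2: ✗ (fails at j=2)
  i=3: ✗ (fails at j=6)
  i=4: ✗ (fails at j=6)

none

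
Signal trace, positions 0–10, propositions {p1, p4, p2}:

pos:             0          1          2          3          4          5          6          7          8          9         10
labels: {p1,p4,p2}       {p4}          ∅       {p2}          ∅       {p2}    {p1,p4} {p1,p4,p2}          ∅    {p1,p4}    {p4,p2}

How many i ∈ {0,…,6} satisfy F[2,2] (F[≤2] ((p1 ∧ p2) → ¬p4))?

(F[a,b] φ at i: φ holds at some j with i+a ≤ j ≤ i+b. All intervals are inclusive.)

7

Evaluate at each i in [0,6]:
  i=0: ✓ (witness j=2)
  i=1: ✓ (witness j=3)
  i=2: ✓ (witness j=4)
  i=3: ✓ (witness j=5)
  i=4: ✓ (witness j=6)
  i=5: ✓ (witness j=7)
  i=6: ✓ (witness j=8)
Positions where it holds: {0, 1, 2, 3, 4, 5, 6} → 7.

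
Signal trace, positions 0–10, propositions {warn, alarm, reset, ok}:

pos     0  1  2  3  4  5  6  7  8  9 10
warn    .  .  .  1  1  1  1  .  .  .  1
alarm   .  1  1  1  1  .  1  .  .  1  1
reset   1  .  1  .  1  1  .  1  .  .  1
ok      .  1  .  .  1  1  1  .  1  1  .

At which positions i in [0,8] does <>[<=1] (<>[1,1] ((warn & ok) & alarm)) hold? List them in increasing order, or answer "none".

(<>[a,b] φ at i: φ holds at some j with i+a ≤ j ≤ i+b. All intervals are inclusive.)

2, 3, 4, 5

Evaluate at each i in [0,8]:
  i=0: ✗ (none in [0,1])
  i=1: ✗ (none in [1,2])
  i=2: ✓ (witness j=3)
  i=3: ✓ (witness j=3)
  i=4: ✓ (witness j=5)
  i=5: ✓ (witness j=5)
  i=6: ✗ (none in [6,7])
  i=7: ✗ (none in [7,8])
  i=8: ✗ (none in [8,9])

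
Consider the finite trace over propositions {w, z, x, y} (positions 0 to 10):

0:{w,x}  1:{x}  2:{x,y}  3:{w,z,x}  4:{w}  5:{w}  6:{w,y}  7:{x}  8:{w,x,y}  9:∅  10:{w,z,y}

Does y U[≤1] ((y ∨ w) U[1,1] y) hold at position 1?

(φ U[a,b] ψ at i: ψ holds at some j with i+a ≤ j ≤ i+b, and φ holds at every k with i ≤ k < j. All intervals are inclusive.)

False

Need some j in [1,2] with ((y ∨ w) U[1,1] y), and y at every k in [1,j-1].
  j=1: ((y ∨ w) U[1,1] y) — fails.
  j=2: ((y ∨ w) U[1,1] y) — fails.
No j in the window works → until fails.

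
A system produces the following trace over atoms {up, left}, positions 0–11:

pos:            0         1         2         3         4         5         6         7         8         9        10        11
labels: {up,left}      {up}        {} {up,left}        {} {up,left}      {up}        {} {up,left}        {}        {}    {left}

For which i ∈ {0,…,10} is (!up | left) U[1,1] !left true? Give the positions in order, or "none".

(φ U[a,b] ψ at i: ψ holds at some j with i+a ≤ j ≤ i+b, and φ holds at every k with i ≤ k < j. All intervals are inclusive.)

Evaluate at each i in [0,10]:
  i=0: ✓ (rhs at j=1; lhs holds on [0,0])
  i=1: ✗ (lhs fails at k=1 before rhs at j=2)
  i=2: ✗ (no rhs in [3,3])
  i=3: ✓ (rhs at j=4; lhs holds on [3,3])
  i=4: ✗ (no rhs in [5,5])
  i=5: ✓ (rhs at j=6; lhs holds on [5,5])
  i=6: ✗ (lhs fails at k=6 before rhs at j=7)
  i=7: ✗ (no rhs in [8,8])
  i=8: ✓ (rhs at j=9; lhs holds on [8,8])
  i=9: ✓ (rhs at j=10; lhs holds on [9,9])
  i=10: ✗ (no rhs in [11,11])

0, 3, 5, 8, 9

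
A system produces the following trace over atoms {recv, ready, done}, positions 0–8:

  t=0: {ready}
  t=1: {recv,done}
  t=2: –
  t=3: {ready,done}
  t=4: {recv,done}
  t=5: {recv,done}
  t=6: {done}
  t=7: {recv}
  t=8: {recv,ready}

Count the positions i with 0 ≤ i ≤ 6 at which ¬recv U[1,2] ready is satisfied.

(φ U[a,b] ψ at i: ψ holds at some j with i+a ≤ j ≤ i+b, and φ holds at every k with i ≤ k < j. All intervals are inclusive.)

1

Evaluate at each i in [0,6]:
  i=0: ✗ (no rhs in [1,2])
  i=1: ✗ (lhs fails at k=1 before rhs at j=3)
  i=2: ✓ (rhs at j=3; lhs holds on [2,2])
  i=3: ✗ (no rhs in [4,5])
  i=4: ✗ (no rhs in [5,6])
  i=5: ✗ (no rhs in [6,7])
  i=6: ✗ (lhs fails at k=7 before rhs at j=8)
Positions where it holds: {2} → 1.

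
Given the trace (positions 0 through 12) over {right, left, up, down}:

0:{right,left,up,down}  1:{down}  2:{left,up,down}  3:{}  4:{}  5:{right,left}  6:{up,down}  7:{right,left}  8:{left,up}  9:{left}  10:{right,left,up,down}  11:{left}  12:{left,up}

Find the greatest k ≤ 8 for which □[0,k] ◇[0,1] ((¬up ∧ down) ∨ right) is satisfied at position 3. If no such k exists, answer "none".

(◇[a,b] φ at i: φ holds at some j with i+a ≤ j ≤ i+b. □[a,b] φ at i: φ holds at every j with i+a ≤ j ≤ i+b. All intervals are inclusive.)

none

◇[0,1] ((¬up ∧ down) ∨ right) must hold from j=3 onward; find where it first fails.
  j=3: fails → no k works.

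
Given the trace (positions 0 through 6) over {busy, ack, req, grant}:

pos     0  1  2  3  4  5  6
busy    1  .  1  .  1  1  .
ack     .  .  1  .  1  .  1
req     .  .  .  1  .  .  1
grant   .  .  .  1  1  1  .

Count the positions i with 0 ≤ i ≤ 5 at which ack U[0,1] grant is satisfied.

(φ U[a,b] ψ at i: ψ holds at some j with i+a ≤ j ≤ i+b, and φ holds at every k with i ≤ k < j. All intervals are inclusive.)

Evaluate at each i in [0,5]:
  i=0: ✗ (no rhs in [0,1])
  i=1: ✗ (no rhs in [1,2])
  i=2: ✓ (rhs at j=3; lhs holds on [2,2])
  i=3: ✓ (rhs at j=3)
  i=4: ✓ (rhs at j=4)
  i=5: ✓ (rhs at j=5)
Positions where it holds: {2, 3, 4, 5} → 4.

4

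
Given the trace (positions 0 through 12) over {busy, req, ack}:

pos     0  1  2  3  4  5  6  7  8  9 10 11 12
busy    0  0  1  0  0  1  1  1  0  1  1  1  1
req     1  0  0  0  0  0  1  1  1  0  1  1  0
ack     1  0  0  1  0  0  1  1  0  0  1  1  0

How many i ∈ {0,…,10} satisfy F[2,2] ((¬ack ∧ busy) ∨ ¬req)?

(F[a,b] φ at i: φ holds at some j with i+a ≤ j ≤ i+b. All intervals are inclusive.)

6

Evaluate at each i in [0,10]:
  i=0: ✓ (witness j=2)
  i=1: ✓ (witness j=3)
  i=2: ✓ (witness j=4)
  i=3: ✓ (witness j=5)
  i=4: ✗ (none in [6,6])
  i=5: ✗ (none in [7,7])
  i=6: ✗ (none in [8,8])
  i=7: ✓ (witness j=9)
  i=8: ✗ (none in [10,10])
  i=9: ✗ (none in [11,11])
  i=10: ✓ (witness j=12)
Positions where it holds: {0, 1, 2, 3, 7, 10} → 6.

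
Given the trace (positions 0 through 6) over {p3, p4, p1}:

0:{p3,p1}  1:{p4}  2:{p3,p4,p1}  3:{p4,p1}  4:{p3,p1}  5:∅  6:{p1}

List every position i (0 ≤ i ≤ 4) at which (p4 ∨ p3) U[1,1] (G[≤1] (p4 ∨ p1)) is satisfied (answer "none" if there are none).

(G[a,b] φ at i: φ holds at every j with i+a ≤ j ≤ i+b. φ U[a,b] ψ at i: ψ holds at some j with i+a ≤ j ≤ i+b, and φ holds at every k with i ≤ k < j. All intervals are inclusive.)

Evaluate at each i in [0,4]:
  i=0: ✓ (rhs at j=1; lhs holds on [0,0])
  i=1: ✓ (rhs at j=2; lhs holds on [1,1])
  i=2: ✓ (rhs at j=3; lhs holds on [2,2])
  i=3: ✗ (no rhs in [4,4])
  i=4: ✗ (no rhs in [5,5])

0, 1, 2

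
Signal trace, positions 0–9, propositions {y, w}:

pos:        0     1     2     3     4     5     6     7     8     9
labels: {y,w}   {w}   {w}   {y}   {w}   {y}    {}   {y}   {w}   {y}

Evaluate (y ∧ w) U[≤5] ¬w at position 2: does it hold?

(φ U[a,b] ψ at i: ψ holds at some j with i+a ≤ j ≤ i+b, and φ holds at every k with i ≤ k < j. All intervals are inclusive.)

Need some j in [2,7] with ¬w, and (y ∧ w) at every k in [2,j-1].
  j=2: ¬w false.
  j=3: ¬w holds, but (y ∧ w) fails at k=2 → not this j.
  j=4: ¬w false.
  j=5: ¬w holds, but (y ∧ w) fails at k=2 → not this j.
  j=6: ¬w holds, but (y ∧ w) fails at k=2 → not this j.
  j=7: ¬w holds, but (y ∧ w) fails at k=2 → not this j.
No j in the window works → until fails.

False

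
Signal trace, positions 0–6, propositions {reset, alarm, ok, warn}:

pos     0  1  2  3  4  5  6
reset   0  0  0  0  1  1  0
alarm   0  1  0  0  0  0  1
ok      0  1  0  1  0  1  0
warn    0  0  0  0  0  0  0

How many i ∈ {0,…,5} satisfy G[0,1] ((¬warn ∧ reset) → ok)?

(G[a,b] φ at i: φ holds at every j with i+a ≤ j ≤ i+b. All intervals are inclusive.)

Evaluate at each i in [0,5]:
  i=0: ✓ (all of [0,1])
  i=1: ✓ (all of [1,2])
  i=2: ✓ (all of [2,3])
  i=3: ✗ (fails at j=4)
  i=4: ✗ (fails at j=4)
  i=5: ✓ (all of [5,6])
Positions where it holds: {0, 1, 2, 5} → 4.

4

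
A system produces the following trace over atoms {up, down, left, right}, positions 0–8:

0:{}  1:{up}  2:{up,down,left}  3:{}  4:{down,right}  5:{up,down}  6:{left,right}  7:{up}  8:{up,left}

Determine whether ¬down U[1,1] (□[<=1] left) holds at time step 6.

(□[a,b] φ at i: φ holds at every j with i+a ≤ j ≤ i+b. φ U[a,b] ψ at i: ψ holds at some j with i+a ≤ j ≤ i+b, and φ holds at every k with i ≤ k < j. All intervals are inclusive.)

No

Need some j in [7,7] with □[<=1] left, and ¬down at every k in [6,j-1].
  j=7: □[<=1] left — fails at 7.
No j in the window works → until fails.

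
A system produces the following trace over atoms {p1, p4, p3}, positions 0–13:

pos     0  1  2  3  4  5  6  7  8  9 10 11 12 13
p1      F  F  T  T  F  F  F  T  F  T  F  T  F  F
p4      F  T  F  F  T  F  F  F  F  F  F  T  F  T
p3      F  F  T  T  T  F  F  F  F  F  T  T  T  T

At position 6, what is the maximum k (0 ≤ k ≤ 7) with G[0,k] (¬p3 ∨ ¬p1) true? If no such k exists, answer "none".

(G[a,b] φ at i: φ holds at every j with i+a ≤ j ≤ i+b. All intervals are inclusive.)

(¬p3 ∨ ¬p1) must hold from j=6 onward; find where it first fails.
  j=6: holds
  j=7: holds
  j=8: holds
  j=9: holds
  j=10: holds
  j=11: fails
Holds on [6,10], so largest k = 4.

4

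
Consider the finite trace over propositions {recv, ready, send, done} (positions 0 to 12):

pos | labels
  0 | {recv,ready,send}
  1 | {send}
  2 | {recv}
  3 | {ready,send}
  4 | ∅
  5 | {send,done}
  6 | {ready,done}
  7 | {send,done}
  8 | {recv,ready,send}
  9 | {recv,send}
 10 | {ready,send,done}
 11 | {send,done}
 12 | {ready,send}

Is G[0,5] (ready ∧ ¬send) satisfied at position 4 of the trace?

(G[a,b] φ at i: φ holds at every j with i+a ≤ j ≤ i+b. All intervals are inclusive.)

No

Check (ready ∧ ¬send) at every j in [4,9]:
  j=4: false
  j=5: false
  j=6: true
  j=7: false
  j=8: false
  j=9: false
Fails at j=4 → formula fails.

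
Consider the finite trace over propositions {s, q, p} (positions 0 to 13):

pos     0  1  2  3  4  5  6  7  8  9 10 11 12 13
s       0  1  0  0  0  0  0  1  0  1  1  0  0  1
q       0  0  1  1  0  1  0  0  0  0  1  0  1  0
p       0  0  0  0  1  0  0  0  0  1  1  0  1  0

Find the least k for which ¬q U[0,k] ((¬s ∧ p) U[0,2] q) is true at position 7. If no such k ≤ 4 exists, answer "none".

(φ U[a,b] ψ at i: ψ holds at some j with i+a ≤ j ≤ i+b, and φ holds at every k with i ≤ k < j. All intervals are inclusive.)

Need earliest j ≥ 7 with ((¬s ∧ p) U[0,2] q), and ¬q at every k in [7,j-1].
  j=7: rhs fails.
  j=8: rhs fails.
  j=9: rhs fails.
  j=10: rhs holds; lhs holds on [7,9]. k = 3.

3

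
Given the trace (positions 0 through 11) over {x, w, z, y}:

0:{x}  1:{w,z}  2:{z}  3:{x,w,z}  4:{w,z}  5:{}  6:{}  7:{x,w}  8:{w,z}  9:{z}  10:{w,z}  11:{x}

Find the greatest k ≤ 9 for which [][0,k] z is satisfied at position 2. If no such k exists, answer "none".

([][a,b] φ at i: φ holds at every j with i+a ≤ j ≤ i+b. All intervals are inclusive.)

2

z must hold from j=2 onward; find where it first fails.
  j=2: holds
  j=3: holds
  j=4: holds
  j=5: fails
Holds on [2,4], so largest k = 2.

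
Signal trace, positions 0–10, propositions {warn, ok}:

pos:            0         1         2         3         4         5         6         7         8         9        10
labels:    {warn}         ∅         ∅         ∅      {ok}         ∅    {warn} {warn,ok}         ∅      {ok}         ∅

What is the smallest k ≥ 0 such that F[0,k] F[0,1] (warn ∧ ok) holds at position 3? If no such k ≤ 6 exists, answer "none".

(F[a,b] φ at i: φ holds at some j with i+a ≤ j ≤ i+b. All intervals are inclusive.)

3

Scan j = 3,4,… for F[0,1] (warn ∧ ok):
  j=3: fails
  j=4: fails
  j=5: fails
  j=6: holds
First hit at j=6, so smallest k = 6-3 = 3.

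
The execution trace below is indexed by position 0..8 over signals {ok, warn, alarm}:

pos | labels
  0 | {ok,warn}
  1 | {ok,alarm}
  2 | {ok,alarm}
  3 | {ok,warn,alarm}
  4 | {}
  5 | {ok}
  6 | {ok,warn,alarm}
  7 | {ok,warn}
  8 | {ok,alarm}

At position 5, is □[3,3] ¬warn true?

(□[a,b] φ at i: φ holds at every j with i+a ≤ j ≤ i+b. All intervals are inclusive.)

Yes

Check ¬warn at every j in [8,8]:
  j=8: true
All positions satisfy it → formula holds.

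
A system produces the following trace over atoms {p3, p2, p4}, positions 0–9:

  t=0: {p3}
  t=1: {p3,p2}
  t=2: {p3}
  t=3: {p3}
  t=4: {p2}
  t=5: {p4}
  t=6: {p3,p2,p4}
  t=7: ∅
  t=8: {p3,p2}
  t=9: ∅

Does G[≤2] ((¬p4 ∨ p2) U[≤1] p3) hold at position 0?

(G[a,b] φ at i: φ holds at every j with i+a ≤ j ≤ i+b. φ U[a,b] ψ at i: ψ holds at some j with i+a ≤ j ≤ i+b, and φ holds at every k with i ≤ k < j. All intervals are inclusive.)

Yes

Check ((¬p4 ∨ p2) U[≤1] p3) at every j in [0,2]:
  j=0: holds
  j=1: holds
  j=2: holds
All positions satisfy it → formula holds.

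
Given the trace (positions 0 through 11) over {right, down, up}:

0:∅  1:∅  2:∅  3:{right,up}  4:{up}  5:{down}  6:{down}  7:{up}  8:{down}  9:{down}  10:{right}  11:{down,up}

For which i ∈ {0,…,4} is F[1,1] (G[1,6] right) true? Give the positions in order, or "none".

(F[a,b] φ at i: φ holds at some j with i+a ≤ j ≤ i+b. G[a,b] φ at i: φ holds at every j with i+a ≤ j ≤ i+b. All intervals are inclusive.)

Evaluate at each i in [0,4]:
  i=0: ✗ (none in [1,1])
  i=1: ✗ (none in [2,2])
  i=2: ✗ (none in [3,3])
  i=3: ✗ (none in [4,4])
  i=4: ✗ (none in [5,5])

none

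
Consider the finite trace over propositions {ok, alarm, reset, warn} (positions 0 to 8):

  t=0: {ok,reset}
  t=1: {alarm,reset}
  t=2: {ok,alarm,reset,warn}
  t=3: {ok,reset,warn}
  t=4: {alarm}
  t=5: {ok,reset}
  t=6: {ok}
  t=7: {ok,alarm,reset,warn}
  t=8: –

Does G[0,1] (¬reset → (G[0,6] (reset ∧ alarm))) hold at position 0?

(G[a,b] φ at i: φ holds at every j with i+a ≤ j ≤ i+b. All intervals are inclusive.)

Check (¬reset → (G[0,6] (reset ∧ alarm))) at every j in [0,1]:
  j=0: antecedent false → ✓
  j=1: antecedent false → ✓
All positions satisfy it → formula holds.

Yes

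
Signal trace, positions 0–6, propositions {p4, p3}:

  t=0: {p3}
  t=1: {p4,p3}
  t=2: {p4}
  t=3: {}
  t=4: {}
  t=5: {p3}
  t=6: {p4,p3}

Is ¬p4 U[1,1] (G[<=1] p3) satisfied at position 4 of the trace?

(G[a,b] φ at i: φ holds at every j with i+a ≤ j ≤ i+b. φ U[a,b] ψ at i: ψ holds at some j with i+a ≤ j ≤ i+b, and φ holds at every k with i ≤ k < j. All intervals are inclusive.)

Need some j in [5,5] with G[<=1] p3, and ¬p4 at every k in [4,j-1].
  j=5: G[<=1] p3 holds; ¬p4 holds at every k in [4,4] → satisfied.

Yes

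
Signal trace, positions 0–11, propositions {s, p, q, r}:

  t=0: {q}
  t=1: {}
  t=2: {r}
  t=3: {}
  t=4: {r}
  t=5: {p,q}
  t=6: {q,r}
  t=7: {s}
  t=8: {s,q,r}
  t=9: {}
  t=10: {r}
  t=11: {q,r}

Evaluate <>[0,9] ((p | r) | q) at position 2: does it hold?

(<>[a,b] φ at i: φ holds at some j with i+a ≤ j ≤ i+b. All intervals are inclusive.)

Holds

Check ((p | r) | q) at each j in [2,11]:
  j=2: true
  j=3: false
  j=4: true
  j=5: true
  j=6: true
  j=7: false
  j=8: true
  j=9: false
  j=10: true
  j=11: true
Found at j=2 → formula holds.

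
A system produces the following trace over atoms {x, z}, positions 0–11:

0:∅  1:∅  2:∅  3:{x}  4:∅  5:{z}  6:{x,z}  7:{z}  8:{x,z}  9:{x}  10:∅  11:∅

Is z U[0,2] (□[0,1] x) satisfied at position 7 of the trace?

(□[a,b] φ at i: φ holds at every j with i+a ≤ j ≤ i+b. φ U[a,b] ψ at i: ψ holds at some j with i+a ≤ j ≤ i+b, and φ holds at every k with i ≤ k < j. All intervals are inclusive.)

Holds

Need some j in [7,9] with □[0,1] x, and z at every k in [7,j-1].
  j=7: □[0,1] x — fails at 7.
  j=8: □[0,1] x holds; z holds at every k in [7,7] → satisfied.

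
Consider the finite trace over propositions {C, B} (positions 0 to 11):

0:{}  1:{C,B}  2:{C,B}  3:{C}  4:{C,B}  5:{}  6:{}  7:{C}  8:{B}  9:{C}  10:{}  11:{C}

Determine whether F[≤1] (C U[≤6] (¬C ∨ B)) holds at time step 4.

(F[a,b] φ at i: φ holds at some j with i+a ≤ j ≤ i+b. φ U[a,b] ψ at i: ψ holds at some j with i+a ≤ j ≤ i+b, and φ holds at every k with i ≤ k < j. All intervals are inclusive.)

Check (C U[≤6] (¬C ∨ B)) at each j in [4,5]:
  j=4: holds
  j=5: holds
Found at j=4 → formula holds.

Holds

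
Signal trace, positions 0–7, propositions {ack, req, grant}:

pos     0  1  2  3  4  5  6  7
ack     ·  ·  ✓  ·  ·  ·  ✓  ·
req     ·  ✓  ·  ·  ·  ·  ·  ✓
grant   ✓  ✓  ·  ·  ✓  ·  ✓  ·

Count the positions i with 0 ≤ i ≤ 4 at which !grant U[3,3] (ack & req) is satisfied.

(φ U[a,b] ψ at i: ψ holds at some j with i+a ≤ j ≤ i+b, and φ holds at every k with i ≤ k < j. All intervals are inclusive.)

0

Evaluate at each i in [0,4]:
  i=0: ✗ (no rhs in [3,3])
  i=1: ✗ (no rhs in [4,4])
  i=2: ✗ (no rhs in [5,5])
  i=3: ✗ (no rhs in [6,6])
  i=4: ✗ (no rhs in [7,7])
Positions where it holds: {} → 0.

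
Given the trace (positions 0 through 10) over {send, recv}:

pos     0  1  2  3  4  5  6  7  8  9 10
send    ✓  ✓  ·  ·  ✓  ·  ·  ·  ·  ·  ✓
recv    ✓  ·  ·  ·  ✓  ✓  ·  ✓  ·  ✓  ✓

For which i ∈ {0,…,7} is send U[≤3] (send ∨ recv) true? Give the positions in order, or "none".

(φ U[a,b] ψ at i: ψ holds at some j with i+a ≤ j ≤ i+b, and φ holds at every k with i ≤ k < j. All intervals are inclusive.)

0, 1, 4, 5, 7

Evaluate at each i in [0,7]:
  i=0: ✓ (rhs at j=0)
  i=1: ✓ (rhs at j=1)
  i=2: ✗ (lhs fails at k=2 before rhs at j=4)
  i=3: ✗ (lhs fails at k=3 before rhs at j=4)
  i=4: ✓ (rhs at j=4)
  i=5: ✓ (rhs at j=5)
  i=6: ✗ (lhs fails at k=6 before rhs at j=7)
  i=7: ✓ (rhs at j=7)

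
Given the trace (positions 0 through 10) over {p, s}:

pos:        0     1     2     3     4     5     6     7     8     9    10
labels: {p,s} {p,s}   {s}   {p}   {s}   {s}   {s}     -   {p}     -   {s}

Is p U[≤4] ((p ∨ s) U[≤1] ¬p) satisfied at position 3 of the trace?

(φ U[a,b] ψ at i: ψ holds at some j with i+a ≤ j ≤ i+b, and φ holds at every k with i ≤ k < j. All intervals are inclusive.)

Need some j in [3,7] with ((p ∨ s) U[≤1] ¬p), and p at every k in [3,j-1].
  j=3: ((p ∨ s) U[≤1] ¬p) holds; no prefix to check → satisfied.

Yes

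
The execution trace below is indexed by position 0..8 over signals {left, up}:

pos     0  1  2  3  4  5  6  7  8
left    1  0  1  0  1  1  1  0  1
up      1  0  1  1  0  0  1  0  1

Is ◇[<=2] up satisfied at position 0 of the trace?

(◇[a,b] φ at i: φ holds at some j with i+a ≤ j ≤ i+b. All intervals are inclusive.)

Holds

Check up at each j in [0,2]:
  j=0: true
  j=1: false
  j=2: true
Found at j=0 → formula holds.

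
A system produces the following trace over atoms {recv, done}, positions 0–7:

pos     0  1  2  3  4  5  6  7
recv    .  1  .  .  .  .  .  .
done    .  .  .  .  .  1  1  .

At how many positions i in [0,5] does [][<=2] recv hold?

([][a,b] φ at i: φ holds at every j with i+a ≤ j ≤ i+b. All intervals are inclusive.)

Evaluate at each i in [0,5]:
  i=0: ✗ (fails at j=0)
  i=1: ✗ (fails at j=2)
  i=2: ✗ (fails at j=2)
  i=3: ✗ (fails at j=3)
  i=4: ✗ (fails at j=4)
  i=5: ✗ (fails at j=5)
Positions where it holds: {} → 0.

0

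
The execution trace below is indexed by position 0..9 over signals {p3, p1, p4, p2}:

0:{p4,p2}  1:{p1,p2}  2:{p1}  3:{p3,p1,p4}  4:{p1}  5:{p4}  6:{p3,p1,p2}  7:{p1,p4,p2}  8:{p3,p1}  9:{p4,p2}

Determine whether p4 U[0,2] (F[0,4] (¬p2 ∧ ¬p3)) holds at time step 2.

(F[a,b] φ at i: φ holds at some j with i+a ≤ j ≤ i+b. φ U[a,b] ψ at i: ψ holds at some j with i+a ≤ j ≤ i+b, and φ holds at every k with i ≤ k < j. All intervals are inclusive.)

Holds

Need some j in [2,4] with F[0,4] (¬p2 ∧ ¬p3), and p4 at every k in [2,j-1].
  j=2: F[0,4] (¬p2 ∧ ¬p3) holds; no prefix to check → satisfied.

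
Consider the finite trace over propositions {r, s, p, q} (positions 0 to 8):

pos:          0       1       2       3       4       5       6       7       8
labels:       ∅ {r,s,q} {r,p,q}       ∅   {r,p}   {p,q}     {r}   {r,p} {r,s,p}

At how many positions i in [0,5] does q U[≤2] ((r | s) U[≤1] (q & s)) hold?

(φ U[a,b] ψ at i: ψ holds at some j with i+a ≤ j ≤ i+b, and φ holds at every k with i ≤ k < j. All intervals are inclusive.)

Evaluate at each i in [0,5]:
  i=0: ✗ (lhs fails at k=0 before rhs at j=1)
  i=1: ✓ (rhs at j=1)
  i=2: ✗ (no rhs in [2,4])
  i=3: ✗ (no rhs in [3,5])
  i=4: ✗ (no rhs in [4,6])
  i=5: ✗ (no rhs in [5,7])
Positions where it holds: {1} → 1.

1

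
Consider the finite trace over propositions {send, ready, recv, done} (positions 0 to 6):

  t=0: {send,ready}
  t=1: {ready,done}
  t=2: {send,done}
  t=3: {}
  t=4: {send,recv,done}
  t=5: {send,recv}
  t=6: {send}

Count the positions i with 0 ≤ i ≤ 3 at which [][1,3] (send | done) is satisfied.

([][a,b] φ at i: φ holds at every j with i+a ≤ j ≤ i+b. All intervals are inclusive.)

Evaluate at each i in [0,3]:
  i=0: ✗ (fails at j=3)
  i=1: ✗ (fails at j=3)
  i=2: ✗ (fails at j=3)
  i=3: ✓ (all of [4,6])
Positions where it holds: {3} → 1.

1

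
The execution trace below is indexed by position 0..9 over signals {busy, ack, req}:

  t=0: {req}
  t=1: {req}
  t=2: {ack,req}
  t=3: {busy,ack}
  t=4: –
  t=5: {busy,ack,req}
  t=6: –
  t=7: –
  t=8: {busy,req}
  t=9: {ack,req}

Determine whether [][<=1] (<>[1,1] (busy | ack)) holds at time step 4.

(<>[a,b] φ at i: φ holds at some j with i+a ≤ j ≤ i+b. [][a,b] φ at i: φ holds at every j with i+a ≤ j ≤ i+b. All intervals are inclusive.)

No

Check <>[1,1] (busy | ack) at every j in [4,5]:
  j=4: holds (witness at 5)
  j=5: fails (none in [6,6])
Fails at j=5 → formula fails.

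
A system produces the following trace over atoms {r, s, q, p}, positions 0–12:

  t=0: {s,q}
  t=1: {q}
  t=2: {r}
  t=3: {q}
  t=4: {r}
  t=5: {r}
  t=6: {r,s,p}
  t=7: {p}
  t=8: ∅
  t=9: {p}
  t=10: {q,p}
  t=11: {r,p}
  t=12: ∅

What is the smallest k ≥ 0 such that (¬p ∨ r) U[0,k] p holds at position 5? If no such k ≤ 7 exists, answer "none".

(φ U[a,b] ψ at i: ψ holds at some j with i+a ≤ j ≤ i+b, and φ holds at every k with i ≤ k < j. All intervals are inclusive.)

1

Need earliest j ≥ 5 with p, and (¬p ∨ r) at every k in [5,j-1].
  j=5: rhs fails.
  j=6: rhs holds; lhs holds on [5,5]. k = 1.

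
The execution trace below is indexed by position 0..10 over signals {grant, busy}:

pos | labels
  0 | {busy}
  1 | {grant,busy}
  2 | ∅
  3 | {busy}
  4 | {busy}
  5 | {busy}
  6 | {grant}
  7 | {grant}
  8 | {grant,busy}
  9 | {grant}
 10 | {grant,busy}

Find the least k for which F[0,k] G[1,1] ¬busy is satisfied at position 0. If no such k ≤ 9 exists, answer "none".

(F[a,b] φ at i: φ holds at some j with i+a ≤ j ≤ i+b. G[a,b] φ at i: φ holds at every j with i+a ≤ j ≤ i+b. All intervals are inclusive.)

1

Scan j = 0,1,… for G[1,1] ¬busy:
  j=0: fails
  j=1: holds
First hit at j=1, so smallest k = 1-0 = 1.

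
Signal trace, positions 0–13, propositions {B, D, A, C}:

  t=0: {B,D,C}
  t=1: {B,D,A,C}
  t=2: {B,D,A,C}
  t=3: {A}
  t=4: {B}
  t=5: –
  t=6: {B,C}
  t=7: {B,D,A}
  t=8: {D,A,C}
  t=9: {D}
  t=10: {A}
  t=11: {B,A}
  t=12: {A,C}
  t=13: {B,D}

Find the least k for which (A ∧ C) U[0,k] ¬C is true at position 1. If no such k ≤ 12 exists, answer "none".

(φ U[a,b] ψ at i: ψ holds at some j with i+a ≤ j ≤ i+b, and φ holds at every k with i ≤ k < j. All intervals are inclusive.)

2

Need earliest j ≥ 1 with ¬C, and (A ∧ C) at every k in [1,j-1].
  j=1: rhs fails.
  j=2: rhs fails.
  j=3: rhs holds; lhs holds on [1,2]. k = 2.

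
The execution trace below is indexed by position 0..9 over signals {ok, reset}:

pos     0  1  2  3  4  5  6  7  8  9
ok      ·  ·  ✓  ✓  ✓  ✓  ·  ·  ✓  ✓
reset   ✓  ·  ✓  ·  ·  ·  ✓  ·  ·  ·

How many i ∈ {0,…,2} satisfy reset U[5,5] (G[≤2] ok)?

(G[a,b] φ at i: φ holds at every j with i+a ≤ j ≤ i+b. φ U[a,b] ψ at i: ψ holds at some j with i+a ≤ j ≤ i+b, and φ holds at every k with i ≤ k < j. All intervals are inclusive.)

0

Evaluate at each i in [0,2]:
  i=0: ✗ (no rhs in [5,5])
  i=1: ✗ (no rhs in [6,6])
  i=2: ✗ (no rhs in [7,7])
Positions where it holds: {} → 0.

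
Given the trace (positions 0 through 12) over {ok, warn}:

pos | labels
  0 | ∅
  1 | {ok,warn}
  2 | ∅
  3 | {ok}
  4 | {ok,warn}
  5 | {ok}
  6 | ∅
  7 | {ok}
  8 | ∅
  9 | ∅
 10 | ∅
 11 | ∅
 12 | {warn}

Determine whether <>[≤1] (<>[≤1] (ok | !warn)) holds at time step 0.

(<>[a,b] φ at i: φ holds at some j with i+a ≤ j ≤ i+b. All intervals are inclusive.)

Check <>[≤1] (ok | !warn) at each j in [0,1]:
  j=0: holds (witness at 0)
  j=1: holds (witness at 1)
Found at j=0 → formula holds.

True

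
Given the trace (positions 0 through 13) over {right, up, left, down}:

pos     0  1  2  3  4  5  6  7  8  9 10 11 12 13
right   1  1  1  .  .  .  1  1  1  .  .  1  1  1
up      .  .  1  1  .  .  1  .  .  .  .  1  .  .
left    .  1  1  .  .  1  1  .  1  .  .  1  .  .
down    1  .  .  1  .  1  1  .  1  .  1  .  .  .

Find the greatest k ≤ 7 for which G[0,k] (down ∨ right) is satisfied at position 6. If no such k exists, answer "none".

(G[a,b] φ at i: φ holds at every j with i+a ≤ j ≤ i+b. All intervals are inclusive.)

(down ∨ right) must hold from j=6 onward; find where it first fails.
  j=6: holds
  j=7: holds
  j=8: holds
  j=9: fails
Holds on [6,8], so largest k = 2.

2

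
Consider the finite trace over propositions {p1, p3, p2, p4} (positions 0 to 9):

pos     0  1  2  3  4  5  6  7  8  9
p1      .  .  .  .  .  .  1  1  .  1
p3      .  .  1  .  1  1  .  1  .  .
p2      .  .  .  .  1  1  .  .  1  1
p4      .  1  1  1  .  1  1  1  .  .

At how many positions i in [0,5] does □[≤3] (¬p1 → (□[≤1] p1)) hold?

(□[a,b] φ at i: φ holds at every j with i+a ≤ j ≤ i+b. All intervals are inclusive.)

Evaluate at each i in [0,5]:
  i=0: ✗ (fails at j=0)
  i=1: ✗ (fails at j=1)
  i=2: ✗ (fails at j=2)
  i=3: ✗ (fails at j=3)
  i=4: ✗ (fails at j=4)
  i=5: ✗ (fails at j=5)
Positions where it holds: {} → 0.

0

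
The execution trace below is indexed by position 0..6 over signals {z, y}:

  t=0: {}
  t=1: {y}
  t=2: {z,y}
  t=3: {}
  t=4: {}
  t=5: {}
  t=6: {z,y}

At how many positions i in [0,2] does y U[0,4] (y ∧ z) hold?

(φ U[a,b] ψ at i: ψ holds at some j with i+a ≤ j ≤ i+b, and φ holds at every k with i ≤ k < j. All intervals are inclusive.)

2

Evaluate at each i in [0,2]:
  i=0: ✗ (lhs fails at k=0 before rhs at j=2)
  i=1: ✓ (rhs at j=2; lhs holds on [1,1])
  i=2: ✓ (rhs at j=2)
Positions where it holds: {1, 2} → 2.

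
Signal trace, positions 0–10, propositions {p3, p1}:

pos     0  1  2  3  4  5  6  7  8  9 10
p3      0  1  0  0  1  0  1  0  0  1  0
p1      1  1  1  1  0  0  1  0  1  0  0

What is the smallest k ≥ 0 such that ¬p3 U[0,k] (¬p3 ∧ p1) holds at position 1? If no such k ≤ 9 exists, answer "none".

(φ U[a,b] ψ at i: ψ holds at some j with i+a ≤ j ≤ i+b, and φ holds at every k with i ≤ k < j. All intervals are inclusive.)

none

Need earliest j ≥ 1 with (¬p3 ∧ p1), and ¬p3 at every k in [1,j-1].
  j=1: rhs fails.
  j=2: rhs holds but lhs fails at k=1.
  j=3: rhs holds but lhs fails at k=1.
  j=4: rhs fails.
  j=5: rhs fails.
  j=6: rhs fails.
  j=7: rhs fails.
  j=8: rhs holds but lhs fails at k=1.
  j=9: rhs fails.
  j=10: rhs fails.
No witness within the range → none.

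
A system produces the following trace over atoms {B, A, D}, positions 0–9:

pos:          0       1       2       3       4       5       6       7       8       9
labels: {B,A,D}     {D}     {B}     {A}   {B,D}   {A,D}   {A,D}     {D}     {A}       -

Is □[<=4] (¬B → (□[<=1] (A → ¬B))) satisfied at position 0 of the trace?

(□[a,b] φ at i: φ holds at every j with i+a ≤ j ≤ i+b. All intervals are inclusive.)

Check (¬B → (□[<=1] (A → ¬B))) at every j in [0,4]:
  j=0: antecedent false → ✓
  j=1: antecedent true; consequent holds on [1,2] → ✓
  j=2: antecedent false → ✓
  j=3: antecedent true; consequent holds on [3,4] → ✓
  j=4: antecedent false → ✓
All positions satisfy it → formula holds.

Holds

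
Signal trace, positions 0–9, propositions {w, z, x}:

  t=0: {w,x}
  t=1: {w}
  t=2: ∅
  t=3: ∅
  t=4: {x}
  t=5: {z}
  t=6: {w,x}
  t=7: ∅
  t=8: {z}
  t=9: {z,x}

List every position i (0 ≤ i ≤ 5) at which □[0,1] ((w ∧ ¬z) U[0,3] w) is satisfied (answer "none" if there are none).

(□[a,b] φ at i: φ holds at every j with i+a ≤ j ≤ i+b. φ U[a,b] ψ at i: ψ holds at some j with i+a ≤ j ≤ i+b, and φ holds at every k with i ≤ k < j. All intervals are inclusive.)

0

Evaluate at each i in [0,5]:
  i=0: ✓ (all of [0,1])
  i=1: ✗ (fails at j=2)
  i=2: ✗ (fails at j=2)
  i=3: ✗ (fails at j=3)
  i=4: ✗ (fails at j=4)
  i=5: ✗ (fails at j=5)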